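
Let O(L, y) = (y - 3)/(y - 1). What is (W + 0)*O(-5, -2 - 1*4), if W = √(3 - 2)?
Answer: 9/7 ≈ 1.2857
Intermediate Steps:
O(L, y) = (-3 + y)/(-1 + y)
W = 1 (W = √1 = 1)
(W + 0)*O(-5, -2 - 1*4) = (1 + 0)*((-3 + (-2 - 1*4))/(-1 + (-2 - 1*4))) = 1*((-3 + (-2 - 4))/(-1 + (-2 - 4))) = 1*((-3 - 6)/(-1 - 6)) = 1*(-9/(-7)) = 1*(-⅐*(-9)) = 1*(9/7) = 9/7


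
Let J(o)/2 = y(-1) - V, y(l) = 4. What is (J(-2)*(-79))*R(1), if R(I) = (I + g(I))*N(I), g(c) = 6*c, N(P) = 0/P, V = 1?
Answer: 0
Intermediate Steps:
J(o) = 6 (J(o) = 2*(4 - 1*1) = 2*(4 - 1) = 2*3 = 6)
N(P) = 0
R(I) = 0 (R(I) = (I + 6*I)*0 = (7*I)*0 = 0)
(J(-2)*(-79))*R(1) = (6*(-79))*0 = -474*0 = 0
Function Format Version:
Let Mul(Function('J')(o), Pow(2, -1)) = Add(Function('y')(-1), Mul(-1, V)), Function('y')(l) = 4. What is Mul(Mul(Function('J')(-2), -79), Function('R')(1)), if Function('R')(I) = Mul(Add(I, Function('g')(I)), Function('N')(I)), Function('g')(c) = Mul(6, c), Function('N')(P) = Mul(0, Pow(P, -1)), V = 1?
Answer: 0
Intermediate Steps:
Function('J')(o) = 6 (Function('J')(o) = Mul(2, Add(4, Mul(-1, 1))) = Mul(2, Add(4, -1)) = Mul(2, 3) = 6)
Function('N')(P) = 0
Function('R')(I) = 0 (Function('R')(I) = Mul(Add(I, Mul(6, I)), 0) = Mul(Mul(7, I), 0) = 0)
Mul(Mul(Function('J')(-2), -79), Function('R')(1)) = Mul(Mul(6, -79), 0) = Mul(-474, 0) = 0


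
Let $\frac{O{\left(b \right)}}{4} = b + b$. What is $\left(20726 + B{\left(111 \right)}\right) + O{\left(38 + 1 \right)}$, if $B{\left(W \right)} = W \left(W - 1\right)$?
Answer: $33248$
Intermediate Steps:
$O{\left(b \right)} = 8 b$ ($O{\left(b \right)} = 4 \left(b + b\right) = 4 \cdot 2 b = 8 b$)
$B{\left(W \right)} = W \left(-1 + W\right)$
$\left(20726 + B{\left(111 \right)}\right) + O{\left(38 + 1 \right)} = \left(20726 + 111 \left(-1 + 111\right)\right) + 8 \left(38 + 1\right) = \left(20726 + 111 \cdot 110\right) + 8 \cdot 39 = \left(20726 + 12210\right) + 312 = 32936 + 312 = 33248$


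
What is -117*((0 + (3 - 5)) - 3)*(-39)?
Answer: -22815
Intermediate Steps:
-117*((0 + (3 - 5)) - 3)*(-39) = -117*((0 - 2) - 3)*(-39) = -117*(-2 - 3)*(-39) = -117*(-5)*(-39) = -39*(-15)*(-39) = 585*(-39) = -22815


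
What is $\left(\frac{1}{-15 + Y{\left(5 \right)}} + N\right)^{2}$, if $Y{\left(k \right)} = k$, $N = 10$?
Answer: $\frac{9801}{100} \approx 98.01$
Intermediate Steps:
$\left(\frac{1}{-15 + Y{\left(5 \right)}} + N\right)^{2} = \left(\frac{1}{-15 + 5} + 10\right)^{2} = \left(\frac{1}{-10} + 10\right)^{2} = \left(- \frac{1}{10} + 10\right)^{2} = \left(\frac{99}{10}\right)^{2} = \frac{9801}{100}$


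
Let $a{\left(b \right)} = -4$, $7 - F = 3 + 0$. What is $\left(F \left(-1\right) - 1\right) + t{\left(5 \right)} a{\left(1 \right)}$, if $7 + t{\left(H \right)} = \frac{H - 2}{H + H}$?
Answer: $\frac{109}{5} \approx 21.8$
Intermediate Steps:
$F = 4$ ($F = 7 - \left(3 + 0\right) = 7 - 3 = 4$)
$t{\left(H \right)} = -7 + \frac{-2 + H}{2 H}$ ($t{\left(H \right)} = -7 + \frac{H - 2}{H + H} = -7 + \frac{-2 + H}{2 H}$)
$\left(F \left(-1\right) - 1\right) + t{\left(5 \right)} a{\left(1 \right)} = \left(4 \left(-1\right) - 1\right) + \left(- \frac{13}{2} - \frac{1}{5}\right) \left(-4\right) = \left(-4 - 1\right) + \left(- \frac{13}{2} - \frac{1}{5}\right) \left(-4\right) = -5 + \left(- \frac{13}{2} - \frac{1}{5}\right) \left(-4\right) = -5 - - \frac{134}{5} = -5 + \frac{134}{5} = \frac{109}{5}$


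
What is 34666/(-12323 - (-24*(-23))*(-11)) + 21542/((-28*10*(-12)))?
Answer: 1298663/1500240 ≈ 0.86564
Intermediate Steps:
34666/(-12323 - (-24*(-23))*(-11)) + 21542/((-28*10*(-12))) = 34666/(-12323 - 552*(-11)) + 21542/((-280*(-12))) = 34666/(-12323 - 1*(-6072)) + 21542/3360 = 34666/(-12323 + 6072) + 21542*(1/3360) = 34666/(-6251) + 10771/1680 = 34666*(-1/6251) + 10771/1680 = -34666/6251 + 10771/1680 = 1298663/1500240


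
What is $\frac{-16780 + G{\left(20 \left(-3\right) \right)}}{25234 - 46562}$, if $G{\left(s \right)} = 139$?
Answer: $\frac{387}{496} \approx 0.78024$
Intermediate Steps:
$\frac{-16780 + G{\left(20 \left(-3\right) \right)}}{25234 - 46562} = \frac{-16780 + 139}{25234 - 46562} = - \frac{16641}{-21328} = \left(-16641\right) \left(- \frac{1}{21328}\right) = \frac{387}{496}$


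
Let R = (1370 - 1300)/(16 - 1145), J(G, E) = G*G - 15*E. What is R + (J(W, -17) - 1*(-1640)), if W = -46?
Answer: 4528349/1129 ≈ 4010.9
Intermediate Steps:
J(G, E) = G**2 - 15*E
R = -70/1129 (R = 70/(-1129) = 70*(-1/1129) = -70/1129 ≈ -0.062002)
R + (J(W, -17) - 1*(-1640)) = -70/1129 + (((-46)**2 - 15*(-17)) - 1*(-1640)) = -70/1129 + ((2116 + 255) + 1640) = -70/1129 + (2371 + 1640) = -70/1129 + 4011 = 4528349/1129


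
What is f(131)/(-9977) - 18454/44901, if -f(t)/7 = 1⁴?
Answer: -183801251/447977277 ≈ -0.41029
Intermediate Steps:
f(t) = -7 (f(t) = -7*1⁴ = -7*1 = -7)
f(131)/(-9977) - 18454/44901 = -7/(-9977) - 18454/44901 = -7*(-1/9977) - 18454*1/44901 = 7/9977 - 18454/44901 = -183801251/447977277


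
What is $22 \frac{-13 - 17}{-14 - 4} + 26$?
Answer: $\frac{188}{3} \approx 62.667$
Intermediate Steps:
$22 \frac{-13 - 17}{-14 - 4} + 26 = 22 \left(- \frac{30}{-18}\right) + 26 = 22 \left(\left(-30\right) \left(- \frac{1}{18}\right)\right) + 26 = 22 \cdot \frac{5}{3} + 26 = \frac{110}{3} + 26 = \frac{188}{3}$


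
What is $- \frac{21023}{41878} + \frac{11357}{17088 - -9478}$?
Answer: $- \frac{20722143}{278132737} \approx -0.074504$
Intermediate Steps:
$- \frac{21023}{41878} + \frac{11357}{17088 - -9478} = \left(-21023\right) \frac{1}{41878} + \frac{11357}{17088 + 9478} = - \frac{21023}{41878} + \frac{11357}{26566} = - \frac{20722143}{278132737}$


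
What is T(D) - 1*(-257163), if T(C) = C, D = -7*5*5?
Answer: 256988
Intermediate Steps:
D = -175 (D = -35*5 = -175)
T(D) - 1*(-257163) = -175 - 1*(-257163) = -175 + 257163 = 256988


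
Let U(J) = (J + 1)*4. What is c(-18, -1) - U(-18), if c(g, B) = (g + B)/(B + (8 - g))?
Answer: 1681/25 ≈ 67.240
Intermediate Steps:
c(g, B) = (B + g)/(8 + B - g)
U(J) = 4 + 4*J (U(J) = (1 + J)*4 = 4 + 4*J)
c(-18, -1) - U(-18) = (-1 - 18)/(8 - 1 - 1*(-18)) - (4 + 4*(-18)) = -19/(8 - 1 + 18) - (4 - 72) = -19/25 - 1*(-68) = (1/25)*(-19) + 68 = -19/25 + 68 = 1681/25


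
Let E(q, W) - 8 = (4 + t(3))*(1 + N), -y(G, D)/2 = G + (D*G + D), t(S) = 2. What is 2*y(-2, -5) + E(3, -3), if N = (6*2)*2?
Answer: 146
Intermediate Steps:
N = 24 (N = 12*2 = 24)
y(G, D) = -2*D - 2*G - 2*D*G (y(G, D) = -2*(G + (D*G + D)) = -2*(G + (D + D*G)) = -2*(D + G + D*G) = -2*D - 2*G - 2*D*G)
E(q, W) = 158 (E(q, W) = 8 + (4 + 2)*(1 + 24) = 8 + 6*25 = 8 + 150 = 158)
2*y(-2, -5) + E(3, -3) = 2*(-2*(-5) - 2*(-2) - 2*(-5)*(-2)) + 158 = 2*(10 + 4 - 20) + 158 = 2*(-6) + 158 = -12 + 158 = 146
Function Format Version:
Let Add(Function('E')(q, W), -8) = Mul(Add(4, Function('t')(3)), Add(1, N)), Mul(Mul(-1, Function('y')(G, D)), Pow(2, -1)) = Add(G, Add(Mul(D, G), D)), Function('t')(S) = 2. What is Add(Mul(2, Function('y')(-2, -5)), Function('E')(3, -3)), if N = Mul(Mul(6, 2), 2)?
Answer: 146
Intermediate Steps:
N = 24 (N = Mul(12, 2) = 24)
Function('y')(G, D) = Add(Mul(-2, D), Mul(-2, G), Mul(-2, D, G)) (Function('y')(G, D) = Mul(-2, Add(G, Add(Mul(D, G), D))) = Mul(-2, Add(G, Add(D, Mul(D, G)))) = Mul(-2, Add(D, G, Mul(D, G))) = Add(Mul(-2, D), Mul(-2, G), Mul(-2, D, G)))
Function('E')(q, W) = 158 (Function('E')(q, W) = Add(8, Mul(Add(4, 2), Add(1, 24))) = Add(8, Mul(6, 25)) = Add(8, 150) = 158)
Add(Mul(2, Function('y')(-2, -5)), Function('E')(3, -3)) = Add(Mul(2, Add(Mul(-2, -5), Mul(-2, -2), Mul(-2, -5, -2))), 158) = Add(Mul(2, Add(10, 4, -20)), 158) = Add(Mul(2, -6), 158) = Add(-12, 158) = 146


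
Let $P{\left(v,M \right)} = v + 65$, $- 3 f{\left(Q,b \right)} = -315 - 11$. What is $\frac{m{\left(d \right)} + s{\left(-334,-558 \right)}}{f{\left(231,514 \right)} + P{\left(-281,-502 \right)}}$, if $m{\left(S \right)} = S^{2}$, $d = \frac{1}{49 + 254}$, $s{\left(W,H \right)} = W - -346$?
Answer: $- \frac{157387}{1407738} \approx -0.1118$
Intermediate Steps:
$s{\left(W,H \right)} = 346 + W$ ($s{\left(W,H \right)} = W + 346 = 346 + W$)
$d = \frac{1}{303} \approx 0.0033003$
$f{\left(Q,b \right)} = \frac{326}{3}$ ($f{\left(Q,b \right)} = - \frac{-315 - 11}{3} = \left(- \frac{1}{3}\right) \left(-326\right) = \frac{326}{3}$)
$P{\left(v,M \right)} = 65 + v$
$\frac{m{\left(d \right)} + s{\left(-334,-558 \right)}}{f{\left(231,514 \right)} + P{\left(-281,-502 \right)}} = \frac{\left(\frac{1}{303}\right)^{2} + \left(346 - 334\right)}{\frac{326}{3} + \left(65 - 281\right)} = \frac{\frac{1}{91809} + 12}{\frac{326}{3} - 216} = \frac{1101709}{91809 \left(- \frac{322}{3}\right)} = \frac{1101709}{91809} \left(- \frac{3}{322}\right) = - \frac{157387}{1407738}$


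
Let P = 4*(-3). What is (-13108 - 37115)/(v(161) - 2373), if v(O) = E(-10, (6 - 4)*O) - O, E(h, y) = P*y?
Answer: 50223/6398 ≈ 7.8498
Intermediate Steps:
P = -12
E(h, y) = -12*y
v(O) = -25*O (v(O) = -12*(6 - 4)*O - O = -24*O - O = -25*O)
(-13108 - 37115)/(v(161) - 2373) = (-13108 - 37115)/(-25*161 - 2373) = -50223/(-4025 - 2373) = -50223/(-6398) = -50223*(-1/6398) = 50223/6398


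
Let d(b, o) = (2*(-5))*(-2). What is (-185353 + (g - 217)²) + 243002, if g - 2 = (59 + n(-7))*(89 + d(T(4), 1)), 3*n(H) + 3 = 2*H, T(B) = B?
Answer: 282590866/9 ≈ 3.1399e+7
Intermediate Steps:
d(b, o) = 20 (d(b, o) = -10*(-2) = 20)
n(H) = -1 + 2*H/3 (n(H) = -1 + (2*H)/3 = -1 + 2*H/3)
g = 17446/3 (g = 2 + (59 + (-1 + (⅔)*(-7)))*(89 + 20) = 2 + (59 + (-1 - 14/3))*109 = 2 + (59 - 17/3)*109 = 2 + (160/3)*109 = 2 + 17440/3 = 17446/3 ≈ 5815.3)
(-185353 + (g - 217)²) + 243002 = (-185353 + (17446/3 - 217)²) + 243002 = (-185353 + (16795/3)²) + 243002 = (-185353 + 282072025/9) + 243002 = 280403848/9 + 243002 = 282590866/9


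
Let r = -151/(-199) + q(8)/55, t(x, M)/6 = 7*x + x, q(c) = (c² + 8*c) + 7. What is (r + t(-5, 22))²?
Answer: 268661842276/4791721 ≈ 56068.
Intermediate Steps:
q(c) = 7 + c² + 8*c
t(x, M) = 48*x (t(x, M) = 6*(7*x + x) = 6*(8*x) = 48*x)
r = 7034/2189 (r = -151/(-199) + (7 + 8² + 8*8)/55 = -151*(-1/199) + (7 + 64 + 64)*(1/55) = 151/199 + 135*(1/55) = 151/199 + 27/11 = 7034/2189 ≈ 3.2133)
(r + t(-5, 22))² = (7034/2189 + 48*(-5))² = (7034/2189 - 240)² = (-518326/2189)² = 268661842276/4791721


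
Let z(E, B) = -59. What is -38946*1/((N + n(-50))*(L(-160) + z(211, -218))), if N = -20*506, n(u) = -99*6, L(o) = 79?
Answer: 19473/107140 ≈ 0.18175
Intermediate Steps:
n(u) = -594
N = -10120
-38946*1/((N + n(-50))*(L(-160) + z(211, -218))) = -38946*1/((-10120 - 594)*(79 - 59)) = -38946/((-10714*20)) = -38946/(-214280) = -38946*(-1/214280) = 19473/107140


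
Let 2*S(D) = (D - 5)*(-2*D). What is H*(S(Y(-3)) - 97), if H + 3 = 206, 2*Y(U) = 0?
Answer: -19691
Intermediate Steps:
Y(U) = 0 (Y(U) = (½)*0 = 0)
S(D) = -D*(-5 + D) (S(D) = ((D - 5)*(-2*D))/2 = ((-5 + D)*(-2*D))/2 = (-2*D*(-5 + D))/2 = -D*(-5 + D))
H = 203 (H = -3 + 206 = 203)
H*(S(Y(-3)) - 97) = 203*(0*(5 - 1*0) - 97) = 203*(0*(5 + 0) - 97) = 203*(0*5 - 97) = 203*(0 - 97) = 203*(-97) = -19691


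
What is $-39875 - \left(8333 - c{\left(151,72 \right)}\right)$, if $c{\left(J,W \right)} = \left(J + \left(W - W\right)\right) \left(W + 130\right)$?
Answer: $-17706$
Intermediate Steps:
$c{\left(J,W \right)} = J \left(130 + W\right)$ ($c{\left(J,W \right)} = \left(J + 0\right) \left(130 + W\right) = J \left(130 + W\right)$)
$-39875 - \left(8333 - c{\left(151,72 \right)}\right) = -39875 - \left(8333 - 151 \left(130 + 72\right)\right) = -39875 - \left(8333 - 151 \cdot 202\right) = -39875 - \left(8333 - 30502\right) = -39875 - -22169 = -39875 + 22169 = -17706$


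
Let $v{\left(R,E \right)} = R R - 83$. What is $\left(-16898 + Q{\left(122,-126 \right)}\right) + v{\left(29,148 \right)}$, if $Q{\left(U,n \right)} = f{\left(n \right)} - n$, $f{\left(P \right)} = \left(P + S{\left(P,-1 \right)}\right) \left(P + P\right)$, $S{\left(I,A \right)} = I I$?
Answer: $-3985014$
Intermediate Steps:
$v{\left(R,E \right)} = -83 + R^{2}$ ($v{\left(R,E \right)} = R^{2} - 83 = -83 + R^{2}$)
$S{\left(I,A \right)} = I^{2}$
$f{\left(P \right)} = 2 P \left(P + P^{2}\right)$ ($f{\left(P \right)} = \left(P + P^{2}\right) \left(P + P\right) = \left(P + P^{2}\right) 2 P = 2 P \left(P + P^{2}\right)$)
$Q{\left(U,n \right)} = - n + 2 n^{2} \left(1 + n\right)$ ($Q{\left(U,n \right)} = 2 n^{2} \left(1 + n\right) - n = - n + 2 n^{2} \left(1 + n\right)$)
$\left(-16898 + Q{\left(122,-126 \right)}\right) + v{\left(29,148 \right)} = \left(-16898 - 126 \left(-1 + 2 \left(-126\right) \left(1 - 126\right)\right)\right) - \left(83 - 29^{2}\right) = \left(-16898 - 126 \left(-1 + 2 \left(-126\right) \left(-125\right)\right)\right) + \left(-83 + 841\right) = \left(-16898 - 126 \left(-1 + 31500\right)\right) + 758 = \left(-16898 - 3968874\right) + 758 = -3985772 + 758 = -3985014$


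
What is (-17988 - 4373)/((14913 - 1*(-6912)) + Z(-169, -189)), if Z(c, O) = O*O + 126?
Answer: -22361/57672 ≈ -0.38773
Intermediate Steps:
Z(c, O) = 126 + O² (Z(c, O) = O² + 126 = 126 + O²)
(-17988 - 4373)/((14913 - 1*(-6912)) + Z(-169, -189)) = (-17988 - 4373)/((14913 - 1*(-6912)) + (126 + (-189)²)) = -22361/((14913 + 6912) + (126 + 35721)) = -22361/(21825 + 35847) = -22361/57672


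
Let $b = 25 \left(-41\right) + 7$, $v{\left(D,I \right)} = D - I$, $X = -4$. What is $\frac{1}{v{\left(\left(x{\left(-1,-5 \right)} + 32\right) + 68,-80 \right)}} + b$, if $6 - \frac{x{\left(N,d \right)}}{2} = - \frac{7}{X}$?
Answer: $- \frac{383784}{377} \approx -1018.0$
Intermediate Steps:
$x{\left(N,d \right)} = \frac{17}{2}$ ($x{\left(N,d \right)} = 12 - 2 \left(- \frac{7}{-4}\right) = 12 - 2 \left(\left(-7\right) \left(- \frac{1}{4}\right)\right) = 12 - \frac{7}{2} = \frac{17}{2}$)
$b = -1018$ ($b = -1025 + 7 = -1018$)
$\frac{1}{v{\left(\left(x{\left(-1,-5 \right)} + 32\right) + 68,-80 \right)}} + b = \frac{1}{\left(\left(\frac{17}{2} + 32\right) + 68\right) - -80} - 1018 = \frac{1}{\left(\frac{81}{2} + 68\right) + 80} - 1018 = \frac{1}{\frac{217}{2} + 80} - 1018 = \frac{1}{\frac{377}{2}} - 1018 = \frac{2}{377} - 1018 = - \frac{383784}{377}$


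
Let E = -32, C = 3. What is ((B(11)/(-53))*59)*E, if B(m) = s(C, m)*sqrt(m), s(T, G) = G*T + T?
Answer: 67968*sqrt(11)/53 ≈ 4253.3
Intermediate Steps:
s(T, G) = T + G*T
B(m) = sqrt(m)*(3 + 3*m) (B(m) = (3*(1 + m))*sqrt(m) = (3 + 3*m)*sqrt(m) = sqrt(m)*(3 + 3*m))
((B(11)/(-53))*59)*E = (((3*sqrt(11)*(1 + 11))/(-53))*59)*(-32) = (((3*sqrt(11)*12)*(-1/53))*59)*(-32) = (((36*sqrt(11))*(-1/53))*59)*(-32) = (-36*sqrt(11)/53*59)*(-32) = -2124*sqrt(11)/53*(-32) = 67968*sqrt(11)/53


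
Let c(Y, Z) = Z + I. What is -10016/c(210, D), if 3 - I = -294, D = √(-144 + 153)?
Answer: -2504/75 ≈ -33.387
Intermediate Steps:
D = 3 (D = √9 = 3)
I = 297 (I = 3 - 1*(-294) = 3 + 294 = 297)
c(Y, Z) = 297 + Z (c(Y, Z) = Z + 297 = 297 + Z)
-10016/c(210, D) = -10016/(297 + 3) = -10016/300 = -10016*1/300 = -2504/75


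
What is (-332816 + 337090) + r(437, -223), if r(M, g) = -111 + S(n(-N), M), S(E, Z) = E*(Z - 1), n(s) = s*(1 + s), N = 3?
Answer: 6779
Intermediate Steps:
S(E, Z) = E*(-1 + Z)
r(M, g) = -117 + 6*M (r(M, g) = -111 + ((-1*3)*(1 - 1*3))*(-1 + M) = -111 + (-3*(1 - 3))*(-1 + M) = -111 + (-3*(-2))*(-1 + M) = -111 + 6*(-1 + M) = -111 + (-6 + 6*M) = -117 + 6*M)
(-332816 + 337090) + r(437, -223) = (-332816 + 337090) + (-117 + 6*437) = 4274 + (-117 + 2622) = 4274 + 2505 = 6779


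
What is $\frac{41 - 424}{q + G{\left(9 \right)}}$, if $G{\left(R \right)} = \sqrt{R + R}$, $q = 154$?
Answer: $- \frac{29491}{11849} + \frac{1149 \sqrt{2}}{23698} \approx -2.4203$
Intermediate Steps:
$G{\left(R \right)} = \sqrt{2} \sqrt{R}$ ($G{\left(R \right)} = \sqrt{2 R} = \sqrt{2} \sqrt{R}$)
$\frac{41 - 424}{q + G{\left(9 \right)}} = \frac{41 - 424}{154 + \sqrt{2} \sqrt{9}} = - \frac{383}{154 + \sqrt{2} \cdot 3} = - \frac{383}{154 + 3 \sqrt{2}}$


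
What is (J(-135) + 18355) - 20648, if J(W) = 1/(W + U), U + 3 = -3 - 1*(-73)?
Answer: -155925/68 ≈ -2293.0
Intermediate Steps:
U = 67 (U = -3 + (-3 - 1*(-73)) = -3 + (-3 + 73) = -3 + 70 = 67)
J(W) = 1/(67 + W) (J(W) = 1/(W + 67) = 1/(67 + W))
(J(-135) + 18355) - 20648 = (1/(67 - 135) + 18355) - 20648 = (1/(-68) + 18355) - 20648 = (-1/68 + 18355) - 20648 = 1248139/68 - 20648 = -155925/68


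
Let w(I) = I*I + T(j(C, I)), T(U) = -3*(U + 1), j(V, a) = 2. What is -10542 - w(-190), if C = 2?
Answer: -46633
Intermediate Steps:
T(U) = -3 - 3*U (T(U) = -3*(1 + U) = -3 - 3*U)
w(I) = -9 + I² (w(I) = I*I + (-3 - 3*2) = I² + (-3 - 6) = I² - 9 = -9 + I²)
-10542 - w(-190) = -10542 - (-9 + (-190)²) = -10542 - (-9 + 36100) = -10542 - 1*36091 = -10542 - 36091 = -46633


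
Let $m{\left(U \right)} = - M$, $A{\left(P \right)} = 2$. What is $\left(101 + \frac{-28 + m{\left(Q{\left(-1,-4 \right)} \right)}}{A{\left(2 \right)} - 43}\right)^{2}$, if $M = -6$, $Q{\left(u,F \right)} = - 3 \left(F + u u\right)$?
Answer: $\frac{17330569}{1681} \approx 10310.0$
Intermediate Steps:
$Q{\left(u,F \right)} = - 3 F - 3 u^{2}$ ($Q{\left(u,F \right)} = - 3 \left(F + u^{2}\right) = - 3 F - 3 u^{2}$)
$m{\left(U \right)} = 6$ ($m{\left(U \right)} = \left(-1\right) \left(-6\right) = 6$)
$\left(101 + \frac{-28 + m{\left(Q{\left(-1,-4 \right)} \right)}}{A{\left(2 \right)} - 43}\right)^{2} = \left(101 + \frac{-28 + 6}{2 - 43}\right)^{2} = \left(101 - \frac{22}{-41}\right)^{2} = \left(101 - - \frac{22}{41}\right)^{2} = \left(101 + \frac{22}{41}\right)^{2} = \left(\frac{4163}{41}\right)^{2} = \frac{17330569}{1681}$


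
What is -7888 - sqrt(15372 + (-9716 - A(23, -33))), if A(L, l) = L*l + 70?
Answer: -7888 - 3*sqrt(705) ≈ -7967.7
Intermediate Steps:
A(L, l) = 70 + L*l
-7888 - sqrt(15372 + (-9716 - A(23, -33))) = -7888 - sqrt(15372 + (-9716 - (70 + 23*(-33)))) = -7888 - sqrt(15372 + (-9716 - (70 - 759))) = -7888 - sqrt(15372 + (-9716 - 1*(-689))) = -7888 - sqrt(15372 + (-9716 + 689)) = -7888 - sqrt(15372 - 9027) = -7888 - sqrt(6345) = -7888 - 3*sqrt(705)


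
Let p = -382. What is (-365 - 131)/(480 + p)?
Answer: -248/49 ≈ -5.0612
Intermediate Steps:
(-365 - 131)/(480 + p) = (-365 - 131)/(480 - 382) = -496/98 = -496*1/98 = -248/49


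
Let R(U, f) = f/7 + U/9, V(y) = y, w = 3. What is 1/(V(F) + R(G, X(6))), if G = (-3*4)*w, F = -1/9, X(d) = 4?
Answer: -63/223 ≈ -0.28251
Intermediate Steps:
F = -1/9 (F = -1*1/9 = -1/9 ≈ -0.11111)
G = -36 (G = -3*4*3 = -12*3 = -36)
R(U, f) = f/7 + U/9 (R(U, f) = f*(1/7) + U*(1/9) = f/7 + U/9)
1/(V(F) + R(G, X(6))) = 1/(-1/9 + ((1/7)*4 + (1/9)*(-36))) = 1/(-1/9 + (4/7 - 4)) = 1/(-1/9 - 24/7) = 1/(-223/63) = -63/223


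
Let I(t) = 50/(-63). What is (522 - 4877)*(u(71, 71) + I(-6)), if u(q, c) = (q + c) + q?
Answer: -58221995/63 ≈ -9.2416e+5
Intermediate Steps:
u(q, c) = c + 2*q (u(q, c) = (c + q) + q = c + 2*q)
I(t) = -50/63 (I(t) = 50*(-1/63) = -50/63)
(522 - 4877)*(u(71, 71) + I(-6)) = (522 - 4877)*((71 + 2*71) - 50/63) = -4355*((71 + 142) - 50/63) = -4355*(213 - 50/63) = -4355*13369/63 = -58221995/63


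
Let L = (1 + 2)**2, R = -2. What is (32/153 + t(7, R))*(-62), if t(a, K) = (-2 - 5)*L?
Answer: 595634/153 ≈ 3893.0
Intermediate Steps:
L = 9 (L = 3**2 = 9)
t(a, K) = -63 (t(a, K) = (-2 - 5)*9 = -7*9 = -63)
(32/153 + t(7, R))*(-62) = (32/153 - 63)*(-62) = -9607/153*(-62) = 595634/153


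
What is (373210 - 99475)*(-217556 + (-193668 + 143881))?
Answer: -73181136105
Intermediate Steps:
(373210 - 99475)*(-217556 + (-193668 + 143881)) = 273735*(-217556 - 49787) = 273735*(-267343) = -73181136105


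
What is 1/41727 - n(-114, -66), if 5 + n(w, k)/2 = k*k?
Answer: -363108353/41727 ≈ -8702.0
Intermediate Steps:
n(w, k) = -10 + 2*k**2 (n(w, k) = -10 + 2*(k*k) = -10 + 2*k**2)
1/41727 - n(-114, -66) = 1/41727 - (-10 + 2*(-66)**2) = 1/41727 - (-10 + 2*4356) = 1/41727 - (-10 + 8712) = 1/41727 - 1*8702 = 1/41727 - 8702 = -363108353/41727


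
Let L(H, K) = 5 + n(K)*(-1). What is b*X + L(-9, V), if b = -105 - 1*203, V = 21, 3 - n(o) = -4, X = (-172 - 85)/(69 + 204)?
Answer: 11230/39 ≈ 287.95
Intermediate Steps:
X = -257/273 ≈ -0.94139
n(o) = 7 (n(o) = 3 - 1*(-4) = 3 + 4 = 7)
b = -308 (b = -105 - 203 = -308)
L(H, K) = -2 (L(H, K) = 5 + 7*(-1) = 5 - 7 = -2)
b*X + L(-9, V) = -308*(-257/273) - 2 = 11308/39 - 2 = 11230/39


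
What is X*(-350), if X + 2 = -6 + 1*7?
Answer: 350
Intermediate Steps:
X = -1 (X = -2 + (-6 + 1*7) = -2 + (-6 + 7) = -2 + 1 = -1)
X*(-350) = -1*(-350) = 350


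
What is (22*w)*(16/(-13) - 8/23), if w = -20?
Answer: 207680/299 ≈ 694.58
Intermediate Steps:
(22*w)*(16/(-13) - 8/23) = (22*(-20))*(16/(-13) - 8/23) = -440*(16*(-1/13) - 8*1/23) = -440*(-16/13 - 8/23) = -440*(-472/299) = 207680/299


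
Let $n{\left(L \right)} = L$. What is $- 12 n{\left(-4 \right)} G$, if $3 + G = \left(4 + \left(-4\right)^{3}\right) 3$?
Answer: $-8784$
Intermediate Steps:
$G = -183$ ($G = -3 + \left(4 + \left(-4\right)^{3}\right) 3 = -3 + \left(4 - 64\right) 3 = -3 - 180 = -183$)
$- 12 n{\left(-4 \right)} G = - 12 \left(\left(-4\right) \left(-183\right)\right) = \left(-12\right) 732 = -8784$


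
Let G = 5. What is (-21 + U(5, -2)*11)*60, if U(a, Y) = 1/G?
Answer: -1128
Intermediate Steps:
U(a, Y) = 1/5
(-21 + U(5, -2)*11)*60 = (-21 + (1/5)*11)*60 = (-21 + 11/5)*60 = -94/5*60 = -1128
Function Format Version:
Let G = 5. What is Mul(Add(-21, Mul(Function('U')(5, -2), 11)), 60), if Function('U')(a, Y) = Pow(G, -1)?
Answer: -1128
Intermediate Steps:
Function('U')(a, Y) = Rational(1, 5) (Function('U')(a, Y) = Pow(5, -1) = Rational(1, 5))
Mul(Add(-21, Mul(Function('U')(5, -2), 11)), 60) = Mul(Add(-21, Mul(Rational(1, 5), 11)), 60) = Mul(Add(-21, Rational(11, 5)), 60) = Mul(Rational(-94, 5), 60) = -1128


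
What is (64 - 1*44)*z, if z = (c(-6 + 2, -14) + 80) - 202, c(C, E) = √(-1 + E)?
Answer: -2440 + 20*I*√15 ≈ -2440.0 + 77.46*I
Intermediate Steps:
z = -122 + I*√15 (z = (√(-1 - 14) + 80) - 202 = (√(-15) + 80) - 202 = (I*√15 + 80) - 202 = (80 + I*√15) - 202 = -122 + I*√15 ≈ -122.0 + 3.873*I)
(64 - 1*44)*z = (64 - 1*44)*(-122 + I*√15) = (64 - 44)*(-122 + I*√15) = 20*(-122 + I*√15) = -2440 + 20*I*√15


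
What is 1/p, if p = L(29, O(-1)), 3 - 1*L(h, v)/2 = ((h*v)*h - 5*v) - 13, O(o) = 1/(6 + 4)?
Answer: -5/676 ≈ -0.0073965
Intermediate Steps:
O(o) = ⅒ (O(o) = 1/10 = ⅒)
L(h, v) = 32 + 10*v - 2*v*h² (L(h, v) = 6 - 2*(((h*v)*h - 5*v) - 13) = 6 - 2*((v*h² - 5*v) - 13) = 6 - 2*((-5*v + v*h²) - 13) = 6 - 2*(-13 - 5*v + v*h²) = 6 + (26 + 10*v - 2*v*h²) = 32 + 10*v - 2*v*h²)
p = -676/5 (p = 32 + 10*(⅒) - 2*⅒*29² = 32 + 1 - 2*⅒*841 = 32 + 1 - 841/5 = -676/5 ≈ -135.20)
1/p = 1/(-676/5) = -5/676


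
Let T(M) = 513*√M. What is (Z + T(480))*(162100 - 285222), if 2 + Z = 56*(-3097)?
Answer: 21353540948 - 252646344*√30 ≈ 1.9970e+10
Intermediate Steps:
Z = -173434 (Z = -2 + 56*(-3097) = -2 - 173432 = -173434)
(Z + T(480))*(162100 - 285222) = (-173434 + 513*√480)*(162100 - 285222) = (-173434 + 513*(4*√30))*(-123122) = (-173434 + 2052*√30)*(-123122) = 21353540948 - 252646344*√30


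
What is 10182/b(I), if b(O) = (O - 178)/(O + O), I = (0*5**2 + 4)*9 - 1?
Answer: -712740/143 ≈ -4984.2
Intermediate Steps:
I = 35 (I = (0*25 + 4)*9 - 1 = (0 + 4)*9 - 1 = 4*9 - 1 = 36 - 1 = 35)
b(O) = (-178 + O)/(2*O) (b(O) = (-178 + O)/((2*O)) = (-178 + O)*(1/(2*O)) = (-178 + O)/(2*O))
10182/b(I) = 10182/(((1/2)*(-178 + 35)/35)) = 10182/(((1/2)*(1/35)*(-143))) = 10182/(-143/70) = 10182*(-70/143) = -712740/143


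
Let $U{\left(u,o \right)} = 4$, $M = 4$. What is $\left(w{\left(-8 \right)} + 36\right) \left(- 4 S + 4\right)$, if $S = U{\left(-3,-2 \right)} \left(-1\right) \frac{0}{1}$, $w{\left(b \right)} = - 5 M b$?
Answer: $784$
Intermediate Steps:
$w{\left(b \right)} = - 20 b$ ($w{\left(b \right)} = \left(-5\right) 4 b = - 20 b$)
$S = 0$ ($S = 4 \left(-1\right) \frac{0}{1} = - 4 \cdot 0 \cdot 1 = \left(-4\right) 0 = 0$)
$\left(w{\left(-8 \right)} + 36\right) \left(- 4 S + 4\right) = \left(\left(-20\right) \left(-8\right) + 36\right) \left(\left(-4\right) 0 + 4\right) = \left(160 + 36\right) \left(0 + 4\right) = 196 \cdot 4 = 784$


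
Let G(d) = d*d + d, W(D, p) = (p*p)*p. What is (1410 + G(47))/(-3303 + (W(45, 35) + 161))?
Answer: 3666/39733 ≈ 0.092266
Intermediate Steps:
W(D, p) = p³ (W(D, p) = p²*p = p³)
G(d) = d + d² (G(d) = d² + d = d + d²)
(1410 + G(47))/(-3303 + (W(45, 35) + 161)) = (1410 + 47*(1 + 47))/(-3303 + (35³ + 161)) = (1410 + 47*48)/(-3303 + (42875 + 161)) = (1410 + 2256)/(-3303 + 43036) = 3666/39733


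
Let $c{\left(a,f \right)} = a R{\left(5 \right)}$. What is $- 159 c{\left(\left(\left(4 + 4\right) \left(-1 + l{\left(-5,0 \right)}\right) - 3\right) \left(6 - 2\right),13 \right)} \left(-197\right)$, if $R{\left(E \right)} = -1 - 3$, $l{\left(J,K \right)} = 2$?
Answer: $-2505840$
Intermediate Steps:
$R{\left(E \right)} = -4$ ($R{\left(E \right)} = -1 - 3 = -4$)
$c{\left(a,f \right)} = - 4 a$ ($c{\left(a,f \right)} = a \left(-4\right) = - 4 a$)
$- 159 c{\left(\left(\left(4 + 4\right) \left(-1 + l{\left(-5,0 \right)}\right) - 3\right) \left(6 - 2\right),13 \right)} \left(-197\right) = - 159 \left(- 4 \left(\left(4 + 4\right) \left(-1 + 2\right) - 3\right) \left(6 - 2\right)\right) \left(-197\right) = - 159 \left(- 4 \left(8 \cdot 1 - 3\right) 4\right) \left(-197\right) = - 159 \left(- 4 \left(8 - 3\right) 4\right) \left(-197\right) = - 159 \left(- 4 \cdot 5 \cdot 4\right) \left(-197\right) = - 159 \left(\left(-4\right) 20\right) \left(-197\right) = \left(-159\right) \left(-80\right) \left(-197\right) = 12720 \left(-197\right) = -2505840$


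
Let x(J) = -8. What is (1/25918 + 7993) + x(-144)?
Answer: 206955231/25918 ≈ 7985.0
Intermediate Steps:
(1/25918 + 7993) + x(-144) = (1/25918 + 7993) - 8 = 207162575/25918 - 8 = 206955231/25918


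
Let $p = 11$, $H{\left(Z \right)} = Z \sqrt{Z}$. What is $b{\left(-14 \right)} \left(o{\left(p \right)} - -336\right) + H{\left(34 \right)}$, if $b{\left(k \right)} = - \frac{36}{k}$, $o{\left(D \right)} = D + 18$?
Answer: $\frac{6570}{7} + 34 \sqrt{34} \approx 1136.8$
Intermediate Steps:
$H{\left(Z \right)} = Z^{\frac{3}{2}}$
$o{\left(D \right)} = 18 + D$
$b{\left(-14 \right)} \left(o{\left(p \right)} - -336\right) + H{\left(34 \right)} = - \frac{36}{-14} \left(\left(18 + 11\right) - -336\right) + 34^{\frac{3}{2}} = \left(-36\right) \left(- \frac{1}{14}\right) \left(29 + 336\right) + 34 \sqrt{34} = \frac{18}{7} \cdot 365 + 34 \sqrt{34} = \frac{6570}{7} + 34 \sqrt{34}$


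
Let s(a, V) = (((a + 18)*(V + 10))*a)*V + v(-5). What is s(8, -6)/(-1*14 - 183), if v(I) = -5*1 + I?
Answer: 5002/197 ≈ 25.391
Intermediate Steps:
v(I) = -5 + I
s(a, V) = -10 + V*a*(10 + V)*(18 + a) (s(a, V) = (((a + 18)*(V + 10))*a)*V + (-5 - 5) = (((18 + a)*(10 + V))*a)*V - 10 = (((10 + V)*(18 + a))*a)*V - 10 = (a*(10 + V)*(18 + a))*V - 10 = V*a*(10 + V)*(18 + a) - 10 = -10 + V*a*(10 + V)*(18 + a))
s(8, -6)/(-1*14 - 183) = (-10 + (-6)²*8² + 10*(-6)*8² + 18*8*(-6)² + 180*(-6)*8)/(-1*14 - 183) = (-10 + 36*64 + 10*(-6)*64 + 18*8*36 - 8640)/(-14 - 183) = (-10 + 2304 - 3840 + 5184 - 8640)/(-197) = -5002*(-1/197) = 5002/197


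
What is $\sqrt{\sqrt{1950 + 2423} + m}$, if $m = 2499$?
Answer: $\sqrt{2499 + \sqrt{4373}} \approx 50.647$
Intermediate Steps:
$\sqrt{\sqrt{1950 + 2423} + m} = \sqrt{\sqrt{1950 + 2423} + 2499} = \sqrt{\sqrt{4373} + 2499} = \sqrt{2499 + \sqrt{4373}}$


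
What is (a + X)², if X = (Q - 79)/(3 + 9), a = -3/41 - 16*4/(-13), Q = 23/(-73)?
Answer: 18751194225/6055641124 ≈ 3.0965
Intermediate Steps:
Q = -23/73 (Q = 23*(-1/73) = -23/73 ≈ -0.31507)
a = 2585/533 (a = -3*1/41 - 64*(-1/13) = -3/41 + 64/13 = 2585/533 ≈ 4.8499)
X = -965/146 (X = (-23/73 - 79)/(3 + 9) = -5790/73/12 = -5790/73*1/12 = -965/146 ≈ -6.6096)
(a + X)² = (2585/533 - 965/146)² = (-136935/77818)² = 18751194225/6055641124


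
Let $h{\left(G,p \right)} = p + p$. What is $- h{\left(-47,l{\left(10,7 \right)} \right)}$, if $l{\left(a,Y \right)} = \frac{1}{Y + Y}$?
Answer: $- \frac{1}{7} \approx -0.14286$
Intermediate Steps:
$l{\left(a,Y \right)} = \frac{1}{2 Y}$
$h{\left(G,p \right)} = 2 p$
$- h{\left(-47,l{\left(10,7 \right)} \right)} = - 2 \frac{1}{2 \cdot 7} = - 2 \cdot \frac{1}{2} \cdot \frac{1}{7} = - \frac{2}{14} = \left(-1\right) \frac{1}{7} = - \frac{1}{7}$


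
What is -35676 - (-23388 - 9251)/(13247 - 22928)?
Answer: -345411995/9681 ≈ -35679.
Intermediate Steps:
-35676 - (-23388 - 9251)/(13247 - 22928) = -35676 - (-32639)/(-9681) = -35676 - (-32639)*(-1)/9681 = -35676 - 1*32639/9681 = -35676 - 32639/9681 = -345411995/9681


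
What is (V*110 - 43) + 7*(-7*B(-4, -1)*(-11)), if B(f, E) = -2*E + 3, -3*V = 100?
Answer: -3044/3 ≈ -1014.7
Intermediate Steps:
V = -100/3 (V = -1/3*100 = -100/3 ≈ -33.333)
B(f, E) = 3 - 2*E
(V*110 - 43) + 7*(-7*B(-4, -1)*(-11)) = (-100/3*110 - 43) + 7*(-7*(3 - 2*(-1))*(-11)) = (-11000/3 - 43) + 7*(-7*(3 + 2)*(-11)) = -11129/3 + 7*(-7*5*(-11)) = -11129/3 + 7*(-35*(-11)) = -11129/3 + 7*385 = -11129/3 + 2695 = -3044/3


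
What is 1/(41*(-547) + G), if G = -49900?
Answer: -1/72327 ≈ -1.3826e-5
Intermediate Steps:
1/(41*(-547) + G) = 1/(41*(-547) - 49900) = 1/(-22427 - 49900) = 1/(-72327) = -1/72327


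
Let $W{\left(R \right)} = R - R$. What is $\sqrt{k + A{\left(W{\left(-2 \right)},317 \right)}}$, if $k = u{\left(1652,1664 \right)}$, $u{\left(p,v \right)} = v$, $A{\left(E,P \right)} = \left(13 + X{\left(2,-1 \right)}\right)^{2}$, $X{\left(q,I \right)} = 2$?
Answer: $\sqrt{1889} \approx 43.463$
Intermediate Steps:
$W{\left(R \right)} = 0$
$A{\left(E,P \right)} = 225$ ($A{\left(E,P \right)} = \left(13 + 2\right)^{2} = 15^{2} = 225$)
$k = 1664$
$\sqrt{k + A{\left(W{\left(-2 \right)},317 \right)}} = \sqrt{1664 + 225} = \sqrt{1889}$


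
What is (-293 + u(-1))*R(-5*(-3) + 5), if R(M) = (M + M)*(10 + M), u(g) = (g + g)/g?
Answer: -349200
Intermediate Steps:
u(g) = 2 (u(g) = (2*g)/g = 2)
R(M) = 2*M*(10 + M) (R(M) = (2*M)*(10 + M) = 2*M*(10 + M))
(-293 + u(-1))*R(-5*(-3) + 5) = (-293 + 2)*(2*(-5*(-3) + 5)*(10 + (-5*(-3) + 5))) = -582*(15 + 5)*(10 + (15 + 5)) = -582*20*(10 + 20) = -582*20*30 = -291*1200 = -349200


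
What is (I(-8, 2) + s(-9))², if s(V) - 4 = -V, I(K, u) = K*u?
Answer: 9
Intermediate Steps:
s(V) = 4 - V
(I(-8, 2) + s(-9))² = (-8*2 + (4 - 1*(-9)))² = (-16 + (4 + 9))² = (-16 + 13)² = (-3)² = 9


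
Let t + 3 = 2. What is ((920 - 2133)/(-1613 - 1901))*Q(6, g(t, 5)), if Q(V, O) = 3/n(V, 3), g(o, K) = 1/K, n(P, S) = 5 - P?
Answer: -3639/3514 ≈ -1.0356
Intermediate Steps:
t = -1 (t = -3 + 2 = -1)
Q(V, O) = 3/(5 - V)
((920 - 2133)/(-1613 - 1901))*Q(6, g(t, 5)) = ((920 - 2133)/(-1613 - 1901))*(-3/(-5 + 6)) = (-1213/(-3514))*(-3/1) = (-1213*(-1/3514))*(-3*1) = (1213/3514)*(-3) = -3639/3514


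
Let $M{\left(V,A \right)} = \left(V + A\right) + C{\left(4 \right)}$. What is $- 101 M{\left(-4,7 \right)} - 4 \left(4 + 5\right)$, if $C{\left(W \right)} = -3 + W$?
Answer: $-440$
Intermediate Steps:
$M{\left(V,A \right)} = 1 + A + V$ ($M{\left(V,A \right)} = \left(V + A\right) + \left(-3 + 4\right) = \left(A + V\right) + 1 = 1 + A + V$)
$- 101 M{\left(-4,7 \right)} - 4 \left(4 + 5\right) = - 101 \left(1 + 7 - 4\right) - 4 \left(4 + 5\right) = \left(-101\right) 4 - 36 = -404 - 36 = -440$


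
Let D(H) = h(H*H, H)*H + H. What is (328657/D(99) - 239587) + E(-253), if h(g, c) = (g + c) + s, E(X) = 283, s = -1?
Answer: -234541521743/980100 ≈ -2.3930e+5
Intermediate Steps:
h(g, c) = -1 + c + g (h(g, c) = (g + c) - 1 = (c + g) - 1 = -1 + c + g)
D(H) = H + H*(-1 + H + H²) (D(H) = (-1 + H + H*H)*H + H = (-1 + H + H²)*H + H = H*(-1 + H + H²) + H = H + H*(-1 + H + H²))
(328657/D(99) - 239587) + E(-253) = (328657/((99²*(1 + 99))) - 239587) + 283 = (328657/((9801*100)) - 239587) + 283 = (328657/980100 - 239587) + 283 = -234818890043/980100 + 283 = -234541521743/980100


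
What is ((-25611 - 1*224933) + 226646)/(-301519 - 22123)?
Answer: 11949/161821 ≈ 0.073841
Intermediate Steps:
((-25611 - 1*224933) + 226646)/(-301519 - 22123) = ((-25611 - 224933) + 226646)/(-323642) = (-250544 + 226646)*(-1/323642) = -23898*(-1/323642) = 11949/161821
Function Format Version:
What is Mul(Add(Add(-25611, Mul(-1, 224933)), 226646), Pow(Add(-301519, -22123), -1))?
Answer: Rational(11949, 161821) ≈ 0.073841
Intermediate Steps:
Mul(Add(Add(-25611, Mul(-1, 224933)), 226646), Pow(Add(-301519, -22123), -1)) = Mul(Add(Add(-25611, -224933), 226646), Pow(-323642, -1)) = Mul(Add(-250544, 226646), Rational(-1, 323642)) = Mul(-23898, Rational(-1, 323642)) = Rational(11949, 161821)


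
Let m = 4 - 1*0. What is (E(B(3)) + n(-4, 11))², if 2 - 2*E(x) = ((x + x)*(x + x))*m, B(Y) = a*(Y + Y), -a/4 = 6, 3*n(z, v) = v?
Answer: 247655522500/9 ≈ 2.7517e+10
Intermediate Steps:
n(z, v) = v/3
a = -24 (a = -4*6 = -24)
m = 4 (m = 4 + 0 = 4)
B(Y) = -48*Y (B(Y) = -24*(Y + Y) = -48*Y)
E(x) = 1 - 8*x² (E(x) = 1 - (x + x)*(x + x)*4/2 = 1 - (2*x)*(2*x)*4/2 = 1 - 4*x²*4/2 = 1 - 8*x²)
(E(B(3)) + n(-4, 11))² = ((1 - 8*(-48*3)²) + (⅓)*11)² = ((1 - 8*(-144)²) + 11/3)² = ((1 - 8*20736) + 11/3)² = ((1 - 165888) + 11/3)² = (-165887 + 11/3)² = (-497650/3)² = 247655522500/9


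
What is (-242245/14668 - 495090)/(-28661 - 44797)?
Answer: 7262222365/1077481944 ≈ 6.7400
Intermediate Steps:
(-242245/14668 - 495090)/(-28661 - 44797) = (-242245*1/14668 - 495090)/(-73458) = (-242245/14668 - 495090)*(-1/73458) = -7262222365/14668*(-1/73458) = 7262222365/1077481944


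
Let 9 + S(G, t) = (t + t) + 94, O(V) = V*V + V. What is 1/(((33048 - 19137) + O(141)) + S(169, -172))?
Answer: 1/33674 ≈ 2.9697e-5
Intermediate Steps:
O(V) = V + V² (O(V) = V² + V = V + V²)
S(G, t) = 85 + 2*t (S(G, t) = -9 + ((t + t) + 94) = -9 + (2*t + 94) = -9 + (94 + 2*t) = 85 + 2*t)
1/(((33048 - 19137) + O(141)) + S(169, -172)) = 1/(((33048 - 19137) + 141*(1 + 141)) + (85 + 2*(-172))) = 1/((13911 + 141*142) + (85 - 344)) = 1/((13911 + 20022) - 259) = 1/(33933 - 259) = 1/33674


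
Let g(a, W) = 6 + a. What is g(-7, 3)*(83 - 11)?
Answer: -72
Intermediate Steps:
g(-7, 3)*(83 - 11) = (6 - 7)*(83 - 11) = -1*72 = -72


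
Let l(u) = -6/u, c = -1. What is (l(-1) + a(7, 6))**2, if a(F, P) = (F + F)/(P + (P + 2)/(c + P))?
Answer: 22201/361 ≈ 61.499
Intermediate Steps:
a(F, P) = 2*F/(P + (2 + P)/(-1 + P)) (a(F, P) = (F + F)/(P + (P + 2)/(-1 + P)) = (2*F)/(P + (2 + P)/(-1 + P)) = 2*F/(P + (2 + P)/(-1 + P)))
(l(-1) + a(7, 6))**2 = (-6/(-1) + 2*7*(-1 + 6)/(2 + 6**2))**2 = (-6*(-1) + 2*7*5/(2 + 36))**2 = (6 + 2*7*5/38)**2 = (6 + 2*7*(1/38)*5)**2 = (6 + 35/19)**2 = (149/19)**2 = 22201/361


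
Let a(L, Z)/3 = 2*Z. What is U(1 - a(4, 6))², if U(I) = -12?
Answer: 144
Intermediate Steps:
a(L, Z) = 6*Z (a(L, Z) = 3*(2*Z) = 6*Z)
U(1 - a(4, 6))² = (-12)² = 144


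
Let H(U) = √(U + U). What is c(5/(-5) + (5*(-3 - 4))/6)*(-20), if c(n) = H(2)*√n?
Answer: -20*I*√246/3 ≈ -104.56*I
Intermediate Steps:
H(U) = √2*√U (H(U) = √(2*U) = √2*√U)
c(n) = 2*√n (c(n) = (√2*√2)*√n = 2*√n)
c(5/(-5) + (5*(-3 - 4))/6)*(-20) = (2*√(5/(-5) + (5*(-3 - 4))/6))*(-20) = (2*√(5*(-⅕) + (5*(-7))*(⅙)))*(-20) = (2*√(-1 - 35*⅙))*(-20) = (2*√(-1 - 35/6))*(-20) = (2*√(-41/6))*(-20) = (2*(I*√246/6))*(-20) = (I*√246/3)*(-20) = -20*I*√246/3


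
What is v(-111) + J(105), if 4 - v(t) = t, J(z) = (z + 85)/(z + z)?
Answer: 2434/21 ≈ 115.90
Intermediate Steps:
J(z) = (85 + z)/(2*z) (J(z) = (85 + z)/((2*z)) = (85 + z)*(1/(2*z)) = (85 + z)/(2*z))
v(t) = 4 - t
v(-111) + J(105) = (4 - 1*(-111)) + (½)*(85 + 105)/105 = (4 + 111) + (½)*(1/105)*190 = 115 + 19/21 = 2434/21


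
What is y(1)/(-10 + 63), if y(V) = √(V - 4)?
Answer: I*√3/53 ≈ 0.03268*I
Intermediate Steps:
y(V) = √(-4 + V)
y(1)/(-10 + 63) = √(-4 + 1)/(-10 + 63) = √(-3)/53 = (I*√3)*(1/53) = I*√3/53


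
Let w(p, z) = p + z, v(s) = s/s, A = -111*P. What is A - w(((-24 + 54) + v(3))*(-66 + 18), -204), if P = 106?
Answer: -10074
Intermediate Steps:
A = -11766 (A = -111*106 = -11766)
v(s) = 1
A - w(((-24 + 54) + v(3))*(-66 + 18), -204) = -11766 - (((-24 + 54) + 1)*(-66 + 18) - 204) = -11766 - ((30 + 1)*(-48) - 204) = -11766 - (31*(-48) - 204) = -11766 - (-1488 - 204) = -11766 - 1*(-1692) = -11766 + 1692 = -10074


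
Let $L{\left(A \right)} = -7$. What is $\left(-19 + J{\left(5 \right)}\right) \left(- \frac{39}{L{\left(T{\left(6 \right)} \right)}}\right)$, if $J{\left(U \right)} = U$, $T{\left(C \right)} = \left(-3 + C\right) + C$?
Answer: $-78$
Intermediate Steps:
$T{\left(C \right)} = -3 + 2 C$
$\left(-19 + J{\left(5 \right)}\right) \left(- \frac{39}{L{\left(T{\left(6 \right)} \right)}}\right) = \left(-19 + 5\right) \left(- \frac{39}{-7}\right) = - 14 \left(\left(-39\right) \left(- \frac{1}{7}\right)\right) = \left(-14\right) \frac{39}{7} = -78$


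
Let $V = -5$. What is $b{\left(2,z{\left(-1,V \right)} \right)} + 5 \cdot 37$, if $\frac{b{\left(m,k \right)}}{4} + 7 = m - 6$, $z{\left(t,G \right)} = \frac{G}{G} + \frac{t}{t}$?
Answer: $141$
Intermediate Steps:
$z{\left(t,G \right)} = 2$ ($z{\left(t,G \right)} = 1 + 1 = 2$)
$b{\left(m,k \right)} = -52 + 4 m$ ($b{\left(m,k \right)} = -28 + 4 \left(m - 6\right) = -28 + 4 \left(-6 + m\right) = -28 + \left(-24 + 4 m\right) = -52 + 4 m$)
$b{\left(2,z{\left(-1,V \right)} \right)} + 5 \cdot 37 = \left(-52 + 4 \cdot 2\right) + 5 \cdot 37 = \left(-52 + 8\right) + 185 = -44 + 185 = 141$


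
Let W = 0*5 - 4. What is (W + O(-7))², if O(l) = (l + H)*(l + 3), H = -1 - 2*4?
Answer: 3600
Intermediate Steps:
H = -9 (H = -1 - 8 = -9)
W = -4 (W = 0 - 4 = -4)
O(l) = (-9 + l)*(3 + l) (O(l) = (l - 9)*(l + 3) = (-9 + l)*(3 + l))
(W + O(-7))² = (-4 + (-27 + (-7)² - 6*(-7)))² = (-4 + (-27 + 49 + 42))² = (-4 + 64)² = 60² = 3600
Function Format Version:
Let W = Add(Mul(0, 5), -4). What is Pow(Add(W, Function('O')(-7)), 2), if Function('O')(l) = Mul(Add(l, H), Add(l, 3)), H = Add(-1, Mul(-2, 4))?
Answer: 3600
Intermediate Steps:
H = -9 (H = Add(-1, -8) = -9)
W = -4 (W = Add(0, -4) = -4)
Function('O')(l) = Mul(Add(-9, l), Add(3, l)) (Function('O')(l) = Mul(Add(l, -9), Add(l, 3)) = Mul(Add(-9, l), Add(3, l)))
Pow(Add(W, Function('O')(-7)), 2) = Pow(Add(-4, Add(-27, Pow(-7, 2), Mul(-6, -7))), 2) = Pow(Add(-4, Add(-27, 49, 42)), 2) = Pow(Add(-4, 64), 2) = Pow(60, 2) = 3600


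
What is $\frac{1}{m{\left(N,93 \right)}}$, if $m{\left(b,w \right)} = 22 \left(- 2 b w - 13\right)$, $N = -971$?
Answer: $\frac{1}{3973046} \approx 2.517 \cdot 10^{-7}$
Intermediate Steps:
$m{\left(b,w \right)} = -286 - 44 b w$ ($m{\left(b,w \right)} = 22 \left(- 2 b w - 13\right) = 22 \left(-13 - 2 b w\right) = -286 - 44 b w$)
$\frac{1}{m{\left(N,93 \right)}} = \frac{1}{-286 - \left(-42724\right) 93} = \frac{1}{-286 + 3973332} = \frac{1}{3973046}$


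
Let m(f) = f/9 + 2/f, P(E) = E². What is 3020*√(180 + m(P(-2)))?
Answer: 1510*√6514/3 ≈ 40624.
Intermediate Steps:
m(f) = 2/f + f/9 (m(f) = f*(⅑) + 2/f = f/9 + 2/f = 2/f + f/9)
3020*√(180 + m(P(-2))) = 3020*√(180 + (2/((-2)²) + (⅑)*(-2)²)) = 3020*√(180 + (2/4 + (⅑)*4)) = 3020*√(180 + (2*(¼) + 4/9)) = 3020*√(180 + (½ + 4/9)) = 3020*√(180 + 17/18) = 3020*√(3257/18) = 3020*(√6514/6) = 1510*√6514/3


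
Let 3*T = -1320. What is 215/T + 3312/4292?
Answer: 26725/94424 ≈ 0.28303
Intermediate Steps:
T = -440 (T = (⅓)*(-1320) = -440)
215/T + 3312/4292 = 215/(-440) + 3312/4292 = 215*(-1/440) + 3312*(1/4292) = -43/88 + 828/1073 = 26725/94424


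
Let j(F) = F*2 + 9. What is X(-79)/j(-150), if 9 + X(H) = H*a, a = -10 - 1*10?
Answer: -1571/291 ≈ -5.3986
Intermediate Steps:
j(F) = 9 + 2*F (j(F) = 2*F + 9 = 9 + 2*F)
a = -20 (a = -10 - 10 = -20)
X(H) = -9 - 20*H (X(H) = -9 + H*(-20) = -9 - 20*H)
X(-79)/j(-150) = (-9 - 20*(-79))/(9 + 2*(-150)) = (-9 + 1580)/(9 - 300) = 1571/(-291) = 1571*(-1/291) = -1571/291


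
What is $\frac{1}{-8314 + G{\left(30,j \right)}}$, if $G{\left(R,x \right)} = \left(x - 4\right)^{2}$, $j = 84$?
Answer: $- \frac{1}{1914} \approx -0.00052247$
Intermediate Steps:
$G{\left(R,x \right)} = \left(-4 + x\right)^{2}$
$\frac{1}{-8314 + G{\left(30,j \right)}} = \frac{1}{-8314 + \left(-4 + 84\right)^{2}} = \frac{1}{-8314 + 80^{2}} = \frac{1}{-8314 + 6400} = \frac{1}{-1914} = - \frac{1}{1914}$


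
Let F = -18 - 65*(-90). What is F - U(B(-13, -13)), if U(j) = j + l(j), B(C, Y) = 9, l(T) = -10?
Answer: 5833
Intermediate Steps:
F = 5832 (F = -18 + 5850 = 5832)
U(j) = -10 + j (U(j) = j - 10 = -10 + j)
F - U(B(-13, -13)) = 5832 - (-10 + 9) = 5832 - 1*(-1) = 5832 + 1 = 5833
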